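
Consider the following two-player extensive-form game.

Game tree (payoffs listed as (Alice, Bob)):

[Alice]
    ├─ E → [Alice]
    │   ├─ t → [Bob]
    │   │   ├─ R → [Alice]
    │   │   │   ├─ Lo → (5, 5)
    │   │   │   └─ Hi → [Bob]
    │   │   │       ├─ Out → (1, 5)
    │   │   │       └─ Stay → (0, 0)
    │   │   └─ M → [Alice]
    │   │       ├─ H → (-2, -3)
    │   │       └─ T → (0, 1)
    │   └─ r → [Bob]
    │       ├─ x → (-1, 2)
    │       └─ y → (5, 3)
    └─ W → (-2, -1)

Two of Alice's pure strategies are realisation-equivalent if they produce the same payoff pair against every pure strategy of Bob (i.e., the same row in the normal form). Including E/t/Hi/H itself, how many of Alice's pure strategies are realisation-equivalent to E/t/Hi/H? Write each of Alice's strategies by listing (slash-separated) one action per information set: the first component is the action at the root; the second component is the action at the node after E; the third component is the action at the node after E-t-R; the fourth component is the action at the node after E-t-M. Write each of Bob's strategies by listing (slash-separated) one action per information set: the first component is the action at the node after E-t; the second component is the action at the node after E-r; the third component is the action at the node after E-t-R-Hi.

Row for E/t/Hi/H (columns R/x/Out, R/x/Stay, R/y/Out, R/y/Stay, M/x/Out, M/x/Stay, M/y/Out, M/y/Stay): (1,5) (0,0) (1,5) (0,0) (-2,-3) (-2,-3) (-2,-3) (-2,-3).
Every one of Alice's information sets is on the play path for some reply by Bob when Alice follows E/t/Hi/H.
Changing the action at any of them therefore changes at least one column, so only E/t/Hi/H itself gives this row.

1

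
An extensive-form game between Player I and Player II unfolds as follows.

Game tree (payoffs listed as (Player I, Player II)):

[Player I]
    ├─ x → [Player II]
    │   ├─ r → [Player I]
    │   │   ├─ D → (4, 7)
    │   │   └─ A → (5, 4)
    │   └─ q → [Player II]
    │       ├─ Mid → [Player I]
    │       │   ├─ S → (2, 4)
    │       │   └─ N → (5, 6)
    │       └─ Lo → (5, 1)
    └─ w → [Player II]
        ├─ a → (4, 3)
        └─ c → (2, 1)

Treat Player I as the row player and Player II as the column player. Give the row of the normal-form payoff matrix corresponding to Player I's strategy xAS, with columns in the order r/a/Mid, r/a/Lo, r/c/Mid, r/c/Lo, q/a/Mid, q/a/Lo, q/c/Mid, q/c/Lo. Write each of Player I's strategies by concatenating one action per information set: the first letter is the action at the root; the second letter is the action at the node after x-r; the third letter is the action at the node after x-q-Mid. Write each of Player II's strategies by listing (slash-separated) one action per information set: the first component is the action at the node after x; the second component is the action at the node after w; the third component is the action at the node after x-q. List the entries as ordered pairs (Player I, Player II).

(5,4) (5,4) (5,4) (5,4) (2,4) (5,1) (2,4) (5,1)

vs r/a/Mid: Player I plays x → Player II plays r at [x] → Player I plays A at [x-r] → (5, 4)
vs r/a/Lo: Player I plays x → Player II plays r at [x] → Player I plays A at [x-r] → (5, 4)
vs r/c/Mid: Player I plays x → Player II plays r at [x] → Player I plays A at [x-r] → (5, 4)
vs r/c/Lo: Player I plays x → Player II plays r at [x] → Player I plays A at [x-r] → (5, 4)
vs q/a/Mid: Player I plays x → Player II plays q at [x] → Player II plays Mid at [x-q] → Player I plays S at [x-q-Mid] → (2, 4)
vs q/a/Lo: Player I plays x → Player II plays q at [x] → Player II plays Lo at [x-q] → (5, 1)
vs q/c/Mid: Player I plays x → Player II plays q at [x] → Player II plays Mid at [x-q] → Player I plays S at [x-q-Mid] → (2, 4)
vs q/c/Lo: Player I plays x → Player II plays q at [x] → Player II plays Lo at [x-q] → (5, 1)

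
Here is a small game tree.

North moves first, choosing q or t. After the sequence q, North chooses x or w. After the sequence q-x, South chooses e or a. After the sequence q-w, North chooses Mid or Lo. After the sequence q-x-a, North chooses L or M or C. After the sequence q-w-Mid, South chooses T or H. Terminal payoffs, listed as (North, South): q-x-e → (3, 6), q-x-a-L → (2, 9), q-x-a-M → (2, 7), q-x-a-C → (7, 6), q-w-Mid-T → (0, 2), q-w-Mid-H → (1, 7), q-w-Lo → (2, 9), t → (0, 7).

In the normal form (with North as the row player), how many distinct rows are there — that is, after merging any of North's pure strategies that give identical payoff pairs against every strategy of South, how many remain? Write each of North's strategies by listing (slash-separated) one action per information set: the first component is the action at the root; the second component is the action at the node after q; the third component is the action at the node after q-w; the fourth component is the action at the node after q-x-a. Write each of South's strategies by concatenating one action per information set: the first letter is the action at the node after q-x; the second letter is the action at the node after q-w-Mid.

North has 24 pure strategies: q/x/Mid/L, q/x/Mid/M, q/x/Mid/C, q/x/Lo/L, q/x/Lo/M, q/x/Lo/C, q/w/Mid/L, q/w/Mid/M, q/w/Mid/C, q/w/Lo/L, q/w/Lo/M, q/w/Lo/C, t/x/Mid/L, t/x/Mid/M, t/x/Mid/C, t/x/Lo/L, t/x/Lo/M, t/x/Lo/C, t/w/Mid/L, t/w/Mid/M, t/w/Mid/C, t/w/Lo/L, t/w/Lo/M, t/w/Lo/C. Columns: eT, eH, aT, aH.
{q/x/Mid/L, q/x/Lo/L} → row (3,6) (3,6) (2,9) (2,9)
{q/x/Mid/M, q/x/Lo/M} → row (3,6) (3,6) (2,7) (2,7)
{q/x/Mid/C, q/x/Lo/C} → row (3,6) (3,6) (7,6) (7,6)
{q/w/Mid/L, q/w/Mid/M, q/w/Mid/C} → row (0,2) (1,7) (0,2) (1,7)
{q/w/Lo/L, q/w/Lo/M, q/w/Lo/C} → row (2,9) (2,9) (2,9) (2,9)
{t/x/Mid/L, t/x/Mid/M, t/x/Mid/C, t/x/Lo/L, t/x/Lo/M, t/x/Lo/C, t/w/Mid/L, t/w/Mid/M, t/w/Mid/C, t/w/Lo/L, t/w/Lo/M, t/w/Lo/C} → row (0,7) (0,7) (0,7) (0,7)
That's 6 distinct rows out of 24 strategies.

6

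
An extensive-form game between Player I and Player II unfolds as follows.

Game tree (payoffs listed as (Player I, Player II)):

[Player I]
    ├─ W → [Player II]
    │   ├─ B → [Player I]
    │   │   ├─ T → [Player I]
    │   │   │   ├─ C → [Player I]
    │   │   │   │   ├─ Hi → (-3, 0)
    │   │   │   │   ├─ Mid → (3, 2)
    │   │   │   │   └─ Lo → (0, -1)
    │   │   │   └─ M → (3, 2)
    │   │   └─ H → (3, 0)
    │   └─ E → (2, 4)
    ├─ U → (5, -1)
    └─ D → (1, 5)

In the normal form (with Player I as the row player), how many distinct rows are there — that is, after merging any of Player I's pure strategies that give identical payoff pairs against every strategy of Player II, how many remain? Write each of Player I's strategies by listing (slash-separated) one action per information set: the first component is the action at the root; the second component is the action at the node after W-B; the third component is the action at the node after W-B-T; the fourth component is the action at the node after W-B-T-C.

6

Player I has 36 pure strategies: W/T/C/Hi, W/T/C/Mid, W/T/C/Lo, W/T/M/Hi, W/T/M/Mid, W/T/M/Lo, W/H/C/Hi, W/H/C/Mid, W/H/C/Lo, W/H/M/Hi, W/H/M/Mid, W/H/M/Lo, U/T/C/Hi, U/T/C/Mid, U/T/C/Lo, U/T/M/Hi, U/T/M/Mid, U/T/M/Lo, U/H/C/Hi, U/H/C/Mid, U/H/C/Lo, U/H/M/Hi, U/H/M/Mid, U/H/M/Lo, D/T/C/Hi, D/T/C/Mid, D/T/C/Lo, D/T/M/Hi, D/T/M/Mid, D/T/M/Lo, D/H/C/Hi, D/H/C/Mid, D/H/C/Lo, D/H/M/Hi, D/H/M/Mid, D/H/M/Lo. Columns: B, E.
{W/T/C/Hi} → row (-3,0) (2,4)
{W/T/C/Mid, W/T/M/Hi, W/T/M/Mid, W/T/M/Lo} → row (3,2) (2,4)
{W/T/C/Lo} → row (0,-1) (2,4)
{W/H/C/Hi, W/H/C/Mid, W/H/C/Lo, W/H/M/Hi, W/H/M/Mid, W/H/M/Lo} → row (3,0) (2,4)
{U/T/C/Hi, U/T/C/Mid, U/T/C/Lo, U/T/M/Hi, U/T/M/Mid, U/T/M/Lo, U/H/C/Hi, U/H/C/Mid, U/H/C/Lo, U/H/M/Hi, U/H/M/Mid, U/H/M/Lo} → row (5,-1) (5,-1)
{D/T/C/Hi, D/T/C/Mid, D/T/C/Lo, D/T/M/Hi, D/T/M/Mid, D/T/M/Lo, D/H/C/Hi, D/H/C/Mid, D/H/C/Lo, D/H/M/Hi, D/H/M/Mid, D/H/M/Lo} → row (1,5) (1,5)
That's 6 distinct rows out of 36 strategies.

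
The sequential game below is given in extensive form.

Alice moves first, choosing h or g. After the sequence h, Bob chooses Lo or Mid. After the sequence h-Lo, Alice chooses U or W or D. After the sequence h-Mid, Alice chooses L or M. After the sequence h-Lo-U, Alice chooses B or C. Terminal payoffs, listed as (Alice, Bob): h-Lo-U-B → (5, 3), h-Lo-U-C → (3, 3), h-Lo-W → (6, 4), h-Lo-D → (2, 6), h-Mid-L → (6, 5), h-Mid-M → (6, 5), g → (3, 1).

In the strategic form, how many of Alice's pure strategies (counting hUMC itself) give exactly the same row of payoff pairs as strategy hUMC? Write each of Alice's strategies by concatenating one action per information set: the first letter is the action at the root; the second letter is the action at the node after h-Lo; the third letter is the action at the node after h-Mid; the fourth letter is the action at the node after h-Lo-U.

2

Row for hUMC (columns Lo, Mid): (3,3) (6,5).
Every one of Alice's information sets is on the play path for some reply by Bob when Alice follows hUMC.
Even so, hULC happens to produce the same payoff in every column — so 2 strategies share this row.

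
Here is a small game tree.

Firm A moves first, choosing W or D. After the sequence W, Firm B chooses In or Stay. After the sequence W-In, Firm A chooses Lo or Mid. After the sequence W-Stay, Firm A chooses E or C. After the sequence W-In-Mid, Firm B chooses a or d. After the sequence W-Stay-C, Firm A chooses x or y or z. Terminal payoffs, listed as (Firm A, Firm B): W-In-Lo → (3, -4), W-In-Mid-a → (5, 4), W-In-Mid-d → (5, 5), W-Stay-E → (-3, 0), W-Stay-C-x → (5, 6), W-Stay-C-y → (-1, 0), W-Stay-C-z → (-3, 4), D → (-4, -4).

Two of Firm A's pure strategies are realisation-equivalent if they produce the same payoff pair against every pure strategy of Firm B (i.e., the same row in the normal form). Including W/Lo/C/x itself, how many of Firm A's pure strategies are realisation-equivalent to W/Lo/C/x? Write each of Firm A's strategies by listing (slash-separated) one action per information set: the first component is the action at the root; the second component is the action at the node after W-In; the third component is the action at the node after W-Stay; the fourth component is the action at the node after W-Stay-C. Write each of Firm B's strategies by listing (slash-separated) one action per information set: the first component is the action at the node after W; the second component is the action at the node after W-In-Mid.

Row for W/Lo/C/x (columns In/a, In/d, Stay/a, Stay/d): (3,-4) (3,-4) (5,6) (5,6).
Every one of Firm A's information sets is on the play path for some reply by Firm B when Firm A follows W/Lo/C/x.
Changing the action at any of them therefore changes at least one column, so only W/Lo/C/x itself gives this row.

1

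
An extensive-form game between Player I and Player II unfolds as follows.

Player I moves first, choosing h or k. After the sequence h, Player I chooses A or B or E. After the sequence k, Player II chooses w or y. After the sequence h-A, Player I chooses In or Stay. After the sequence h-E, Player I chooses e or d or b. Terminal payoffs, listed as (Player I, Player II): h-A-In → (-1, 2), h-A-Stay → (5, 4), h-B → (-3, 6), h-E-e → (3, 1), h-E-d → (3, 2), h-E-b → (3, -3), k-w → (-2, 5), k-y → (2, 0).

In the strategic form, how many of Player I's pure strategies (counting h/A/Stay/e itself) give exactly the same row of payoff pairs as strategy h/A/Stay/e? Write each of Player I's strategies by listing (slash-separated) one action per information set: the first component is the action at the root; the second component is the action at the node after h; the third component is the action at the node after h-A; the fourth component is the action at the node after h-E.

Row for h/A/Stay/e (columns w, y): (5,4) (5,4).
Under h/A/Stay/e, Player I's choice at the node after h-E can never be reached regardless of what Player II does, so varying those choices leaves every outcome unchanged.
Holding the reachable choices fixed and varying the unreachable one freely already gives 3 equivalent strategies.
No other strategy reproduces this row, so those 3 are the full class: h/A/Stay/e, h/A/Stay/d, h/A/Stay/b.

3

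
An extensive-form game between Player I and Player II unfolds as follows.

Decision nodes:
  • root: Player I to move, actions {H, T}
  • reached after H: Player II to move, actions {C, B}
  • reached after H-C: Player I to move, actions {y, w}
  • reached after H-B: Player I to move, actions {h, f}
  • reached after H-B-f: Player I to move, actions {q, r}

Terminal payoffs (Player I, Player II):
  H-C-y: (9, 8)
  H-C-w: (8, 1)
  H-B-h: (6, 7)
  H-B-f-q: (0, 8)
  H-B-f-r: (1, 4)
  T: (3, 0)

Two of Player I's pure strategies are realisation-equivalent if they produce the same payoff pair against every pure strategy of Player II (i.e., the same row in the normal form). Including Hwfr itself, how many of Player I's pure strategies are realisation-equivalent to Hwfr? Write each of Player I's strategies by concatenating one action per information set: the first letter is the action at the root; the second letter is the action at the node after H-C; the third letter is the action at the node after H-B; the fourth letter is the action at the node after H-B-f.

Row for Hwfr (columns C, B): (8,1) (1,4).
Every one of Player I's information sets is on the play path for some reply by Player II when Player I follows Hwfr.
Changing the action at any of them therefore changes at least one column, so only Hwfr itself gives this row.

1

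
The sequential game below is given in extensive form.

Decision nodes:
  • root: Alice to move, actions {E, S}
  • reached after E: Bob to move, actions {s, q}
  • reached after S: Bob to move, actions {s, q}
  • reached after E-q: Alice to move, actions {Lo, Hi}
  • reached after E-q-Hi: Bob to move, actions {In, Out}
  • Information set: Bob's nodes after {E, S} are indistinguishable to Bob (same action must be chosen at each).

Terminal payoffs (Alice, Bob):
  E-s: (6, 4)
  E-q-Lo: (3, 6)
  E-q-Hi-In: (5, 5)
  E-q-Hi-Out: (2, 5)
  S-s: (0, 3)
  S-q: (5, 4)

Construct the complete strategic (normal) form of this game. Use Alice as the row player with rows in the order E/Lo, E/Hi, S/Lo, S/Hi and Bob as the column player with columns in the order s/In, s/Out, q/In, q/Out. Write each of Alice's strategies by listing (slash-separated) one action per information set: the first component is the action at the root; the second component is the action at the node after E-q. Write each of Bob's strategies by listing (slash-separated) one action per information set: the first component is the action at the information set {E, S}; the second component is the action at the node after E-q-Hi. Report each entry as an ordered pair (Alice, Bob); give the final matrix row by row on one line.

Row E/Lo: s/In→(6,4), s/Out→(6,4), q/In→(3,6), q/Out→(3,6)
Row E/Hi: s/In→(6,4), s/Out→(6,4), q/In→(5,5), q/Out→(2,5)
Row S/Lo: s/In→(0,3), s/Out→(0,3), q/In→(5,4), q/Out→(5,4)
Row S/Hi: s/In→(0,3), s/Out→(0,3), q/In→(5,4), q/Out→(5,4)

E/Lo: (6,4) (6,4) (3,6) (3,6) | E/Hi: (6,4) (6,4) (5,5) (2,5) | S/Lo: (0,3) (0,3) (5,4) (5,4) | S/Hi: (0,3) (0,3) (5,4) (5,4)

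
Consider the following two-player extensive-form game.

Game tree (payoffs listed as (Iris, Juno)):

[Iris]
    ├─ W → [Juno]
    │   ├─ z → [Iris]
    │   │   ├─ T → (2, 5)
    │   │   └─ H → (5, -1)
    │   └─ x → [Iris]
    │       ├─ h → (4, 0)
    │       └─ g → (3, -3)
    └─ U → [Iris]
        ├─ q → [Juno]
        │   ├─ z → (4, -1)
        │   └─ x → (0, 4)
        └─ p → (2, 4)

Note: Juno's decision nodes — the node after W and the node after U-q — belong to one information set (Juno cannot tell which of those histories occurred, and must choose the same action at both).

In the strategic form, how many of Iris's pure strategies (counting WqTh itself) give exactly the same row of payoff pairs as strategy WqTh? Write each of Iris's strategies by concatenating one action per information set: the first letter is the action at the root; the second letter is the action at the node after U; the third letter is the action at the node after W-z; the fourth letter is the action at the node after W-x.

Row for WqTh (columns z, x): (2,5) (4,0).
Under WqTh, Iris's choice at the node after U can never be reached regardless of what Juno does, so varying those choices leaves every outcome unchanged.
Holding the reachable choices fixed and varying the unreachable one freely already gives 2 equivalent strategies.
No other strategy reproduces this row, so those 2 are the full class: WqTh, WpTh.

2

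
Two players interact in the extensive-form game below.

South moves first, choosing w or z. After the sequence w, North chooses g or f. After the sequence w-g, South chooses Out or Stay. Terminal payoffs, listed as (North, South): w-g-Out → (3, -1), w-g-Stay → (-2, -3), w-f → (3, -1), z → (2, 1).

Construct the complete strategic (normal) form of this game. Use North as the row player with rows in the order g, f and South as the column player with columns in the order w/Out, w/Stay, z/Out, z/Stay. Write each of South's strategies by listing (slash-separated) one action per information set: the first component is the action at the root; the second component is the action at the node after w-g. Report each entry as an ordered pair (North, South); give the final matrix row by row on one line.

g: (3,-1) (-2,-3) (2,1) (2,1) | f: (3,-1) (3,-1) (2,1) (2,1)

Row g: w/Out→(3,-1), w/Stay→(-2,-3), z/Out→(2,1), z/Stay→(2,1)
Row f: w/Out→(3,-1), w/Stay→(3,-1), z/Out→(2,1), z/Stay→(2,1)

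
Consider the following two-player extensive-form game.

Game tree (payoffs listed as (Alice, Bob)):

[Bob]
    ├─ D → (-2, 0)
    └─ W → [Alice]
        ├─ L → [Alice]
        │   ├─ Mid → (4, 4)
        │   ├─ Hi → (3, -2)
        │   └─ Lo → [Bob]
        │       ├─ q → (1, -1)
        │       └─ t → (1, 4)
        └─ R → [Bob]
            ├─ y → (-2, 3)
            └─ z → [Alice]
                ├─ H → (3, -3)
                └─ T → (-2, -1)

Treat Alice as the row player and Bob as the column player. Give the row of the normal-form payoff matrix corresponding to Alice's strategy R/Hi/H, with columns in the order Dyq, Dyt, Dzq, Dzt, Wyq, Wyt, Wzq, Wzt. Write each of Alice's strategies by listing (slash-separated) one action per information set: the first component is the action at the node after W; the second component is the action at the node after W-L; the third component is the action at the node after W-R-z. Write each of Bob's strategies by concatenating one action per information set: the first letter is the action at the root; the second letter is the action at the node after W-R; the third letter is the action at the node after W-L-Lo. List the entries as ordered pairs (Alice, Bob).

vs Dyq: Bob plays D → (-2, 0)
vs Dyt: Bob plays D → (-2, 0)
vs Dzq: Bob plays D → (-2, 0)
vs Dzt: Bob plays D → (-2, 0)
vs Wyq: Bob plays W → Alice plays R at [W] → Bob plays y at [W-R] → (-2, 3)
vs Wyt: Bob plays W → Alice plays R at [W] → Bob plays y at [W-R] → (-2, 3)
vs Wzq: Bob plays W → Alice plays R at [W] → Bob plays z at [W-R] → Alice plays H at [W-R-z] → (3, -3)
vs Wzt: Bob plays W → Alice plays R at [W] → Bob plays z at [W-R] → Alice plays H at [W-R-z] → (3, -3)

(-2,0) (-2,0) (-2,0) (-2,0) (-2,3) (-2,3) (3,-3) (3,-3)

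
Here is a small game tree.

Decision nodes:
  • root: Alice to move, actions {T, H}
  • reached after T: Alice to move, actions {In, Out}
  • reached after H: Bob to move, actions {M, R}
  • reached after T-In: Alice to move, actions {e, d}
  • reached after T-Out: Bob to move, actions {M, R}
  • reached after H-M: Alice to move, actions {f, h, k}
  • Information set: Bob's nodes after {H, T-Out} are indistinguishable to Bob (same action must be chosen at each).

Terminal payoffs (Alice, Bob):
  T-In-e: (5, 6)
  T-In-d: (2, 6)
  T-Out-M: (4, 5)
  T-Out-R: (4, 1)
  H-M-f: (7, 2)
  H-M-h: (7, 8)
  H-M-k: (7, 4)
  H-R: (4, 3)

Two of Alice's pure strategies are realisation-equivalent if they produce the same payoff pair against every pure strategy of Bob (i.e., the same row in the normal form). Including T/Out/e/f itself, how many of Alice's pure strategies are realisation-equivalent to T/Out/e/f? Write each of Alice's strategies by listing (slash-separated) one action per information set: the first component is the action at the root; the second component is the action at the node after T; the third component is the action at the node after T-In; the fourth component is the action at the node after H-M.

6

Row for T/Out/e/f (columns M, R): (4,5) (4,1).
Under T/Out/e/f, Alice's choice at the node after T-In and at the node after H-M can never be reached regardless of what Bob does, so varying those choices leaves every outcome unchanged.
Holding the reachable choices fixed and varying the unreachable ones freely already gives 2 × 3 = 6 equivalent strategies.
No other strategy reproduces this row, so those 6 are the full class: T/Out/e/f, T/Out/e/h, T/Out/e/k, T/Out/d/f, T/Out/d/h, T/Out/d/k.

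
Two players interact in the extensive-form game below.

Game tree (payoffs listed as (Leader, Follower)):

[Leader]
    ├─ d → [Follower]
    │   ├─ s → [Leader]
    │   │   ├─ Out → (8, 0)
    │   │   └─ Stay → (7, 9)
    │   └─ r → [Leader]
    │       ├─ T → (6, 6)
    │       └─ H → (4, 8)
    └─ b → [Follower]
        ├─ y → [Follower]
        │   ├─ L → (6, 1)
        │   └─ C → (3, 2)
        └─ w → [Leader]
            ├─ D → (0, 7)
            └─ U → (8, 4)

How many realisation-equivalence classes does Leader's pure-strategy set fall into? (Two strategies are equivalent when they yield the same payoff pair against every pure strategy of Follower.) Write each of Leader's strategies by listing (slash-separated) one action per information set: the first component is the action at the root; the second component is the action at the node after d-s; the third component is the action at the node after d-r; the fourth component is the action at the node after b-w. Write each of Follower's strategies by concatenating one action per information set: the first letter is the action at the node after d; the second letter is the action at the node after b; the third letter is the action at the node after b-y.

6

Leader has 16 pure strategies: d/Out/T/D, d/Out/T/U, d/Out/H/D, d/Out/H/U, d/Stay/T/D, d/Stay/T/U, d/Stay/H/D, d/Stay/H/U, b/Out/T/D, b/Out/T/U, b/Out/H/D, b/Out/H/U, b/Stay/T/D, b/Stay/T/U, b/Stay/H/D, b/Stay/H/U. Columns: syL, syC, swL, swC, ryL, ryC, rwL, rwC.
{d/Out/T/D, d/Out/T/U} → row (8,0) (8,0) (8,0) (8,0) (6,6) (6,6) (6,6) (6,6)
{d/Out/H/D, d/Out/H/U} → row (8,0) (8,0) (8,0) (8,0) (4,8) (4,8) (4,8) (4,8)
{d/Stay/T/D, d/Stay/T/U} → row (7,9) (7,9) (7,9) (7,9) (6,6) (6,6) (6,6) (6,6)
{d/Stay/H/D, d/Stay/H/U} → row (7,9) (7,9) (7,9) (7,9) (4,8) (4,8) (4,8) (4,8)
{b/Out/T/D, b/Out/H/D, b/Stay/T/D, b/Stay/H/D} → row (6,1) (3,2) (0,7) (0,7) (6,1) (3,2) (0,7) (0,7)
{b/Out/T/U, b/Out/H/U, b/Stay/T/U, b/Stay/H/U} → row (6,1) (3,2) (8,4) (8,4) (6,1) (3,2) (8,4) (8,4)
That's 6 distinct rows out of 16 strategies.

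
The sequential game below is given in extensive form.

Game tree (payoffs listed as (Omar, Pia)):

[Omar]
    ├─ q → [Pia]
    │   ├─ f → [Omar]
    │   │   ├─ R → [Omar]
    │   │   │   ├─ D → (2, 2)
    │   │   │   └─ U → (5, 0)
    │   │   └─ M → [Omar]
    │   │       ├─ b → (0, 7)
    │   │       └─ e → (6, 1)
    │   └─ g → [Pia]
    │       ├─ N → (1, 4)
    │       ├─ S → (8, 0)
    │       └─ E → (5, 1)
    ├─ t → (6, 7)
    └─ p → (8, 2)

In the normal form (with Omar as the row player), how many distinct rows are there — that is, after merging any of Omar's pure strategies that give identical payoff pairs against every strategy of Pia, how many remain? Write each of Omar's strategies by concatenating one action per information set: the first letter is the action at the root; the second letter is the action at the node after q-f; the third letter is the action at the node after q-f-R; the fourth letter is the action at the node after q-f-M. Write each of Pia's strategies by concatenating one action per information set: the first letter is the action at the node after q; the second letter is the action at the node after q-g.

Omar has 24 pure strategies: qRDb, qRDe, qRUb, qRUe, qMDb, qMDe, qMUb, qMUe, tRDb, tRDe, tRUb, tRUe, tMDb, tMDe, tMUb, tMUe, pRDb, pRDe, pRUb, pRUe, pMDb, pMDe, pMUb, pMUe. Columns: fN, fS, fE, gN, gS, gE.
{qRDb, qRDe} → row (2,2) (2,2) (2,2) (1,4) (8,0) (5,1)
{qRUb, qRUe} → row (5,0) (5,0) (5,0) (1,4) (8,0) (5,1)
{qMDb, qMUb} → row (0,7) (0,7) (0,7) (1,4) (8,0) (5,1)
{qMDe, qMUe} → row (6,1) (6,1) (6,1) (1,4) (8,0) (5,1)
{tRDb, tRDe, tRUb, tRUe, tMDb, tMDe, tMUb, tMUe} → row (6,7) (6,7) (6,7) (6,7) (6,7) (6,7)
{pRDb, pRDe, pRUb, pRUe, pMDb, pMDe, pMUb, pMUe} → row (8,2) (8,2) (8,2) (8,2) (8,2) (8,2)
That's 6 distinct rows out of 24 strategies.

6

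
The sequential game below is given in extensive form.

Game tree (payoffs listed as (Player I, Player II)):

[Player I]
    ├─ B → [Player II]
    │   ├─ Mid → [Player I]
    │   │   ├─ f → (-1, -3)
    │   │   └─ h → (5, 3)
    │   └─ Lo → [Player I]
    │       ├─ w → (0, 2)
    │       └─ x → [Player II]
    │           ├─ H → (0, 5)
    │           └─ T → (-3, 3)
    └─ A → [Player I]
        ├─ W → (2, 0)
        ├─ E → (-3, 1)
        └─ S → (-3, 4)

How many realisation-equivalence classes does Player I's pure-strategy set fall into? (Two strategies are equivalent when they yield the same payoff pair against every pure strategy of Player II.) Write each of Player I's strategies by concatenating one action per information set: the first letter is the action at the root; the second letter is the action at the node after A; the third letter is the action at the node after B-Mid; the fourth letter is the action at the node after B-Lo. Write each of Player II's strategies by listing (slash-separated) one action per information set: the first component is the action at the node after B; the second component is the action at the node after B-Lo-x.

7

Player I has 24 pure strategies: BWfw, BWfx, BWhw, BWhx, BEfw, BEfx, BEhw, BEhx, BSfw, BSfx, BShw, BShx, AWfw, AWfx, AWhw, AWhx, AEfw, AEfx, AEhw, AEhx, ASfw, ASfx, AShw, AShx. Columns: Mid/H, Mid/T, Lo/H, Lo/T.
{BWfw, BEfw, BSfw} → row (-1,-3) (-1,-3) (0,2) (0,2)
{BWfx, BEfx, BSfx} → row (-1,-3) (-1,-3) (0,5) (-3,3)
{BWhw, BEhw, BShw} → row (5,3) (5,3) (0,2) (0,2)
{BWhx, BEhx, BShx} → row (5,3) (5,3) (0,5) (-3,3)
{AWfw, AWfx, AWhw, AWhx} → row (2,0) (2,0) (2,0) (2,0)
{AEfw, AEfx, AEhw, AEhx} → row (-3,1) (-3,1) (-3,1) (-3,1)
{ASfw, ASfx, AShw, AShx} → row (-3,4) (-3,4) (-3,4) (-3,4)
That's 7 distinct rows out of 24 strategies.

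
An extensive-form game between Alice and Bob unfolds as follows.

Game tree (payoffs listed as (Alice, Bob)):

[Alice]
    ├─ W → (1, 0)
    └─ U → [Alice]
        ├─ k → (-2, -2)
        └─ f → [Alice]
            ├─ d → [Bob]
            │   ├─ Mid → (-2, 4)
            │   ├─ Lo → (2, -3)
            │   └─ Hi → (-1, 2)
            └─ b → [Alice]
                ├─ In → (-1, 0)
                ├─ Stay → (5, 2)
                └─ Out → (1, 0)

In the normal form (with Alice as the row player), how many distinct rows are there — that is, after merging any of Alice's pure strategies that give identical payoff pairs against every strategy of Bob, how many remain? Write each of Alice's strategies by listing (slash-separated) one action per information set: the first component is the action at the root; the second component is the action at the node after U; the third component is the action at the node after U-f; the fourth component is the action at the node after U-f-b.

Alice has 24 pure strategies: W/k/d/In, W/k/d/Stay, W/k/d/Out, W/k/b/In, W/k/b/Stay, W/k/b/Out, W/f/d/In, W/f/d/Stay, W/f/d/Out, W/f/b/In, W/f/b/Stay, W/f/b/Out, U/k/d/In, U/k/d/Stay, U/k/d/Out, U/k/b/In, U/k/b/Stay, U/k/b/Out, U/f/d/In, U/f/d/Stay, U/f/d/Out, U/f/b/In, U/f/b/Stay, U/f/b/Out. Columns: Mid, Lo, Hi.
{W/k/d/In, W/k/d/Stay, W/k/d/Out, W/k/b/In, W/k/b/Stay, W/k/b/Out, W/f/d/In, W/f/d/Stay, W/f/d/Out, W/f/b/In, W/f/b/Stay, W/f/b/Out, U/f/b/Out} → row (1,0) (1,0) (1,0)
{U/k/d/In, U/k/d/Stay, U/k/d/Out, U/k/b/In, U/k/b/Stay, U/k/b/Out} → row (-2,-2) (-2,-2) (-2,-2)
{U/f/d/In, U/f/d/Stay, U/f/d/Out} → row (-2,4) (2,-3) (-1,2)
{U/f/b/In} → row (-1,0) (-1,0) (-1,0)
{U/f/b/Stay} → row (5,2) (5,2) (5,2)
That's 5 distinct rows out of 24 strategies.

5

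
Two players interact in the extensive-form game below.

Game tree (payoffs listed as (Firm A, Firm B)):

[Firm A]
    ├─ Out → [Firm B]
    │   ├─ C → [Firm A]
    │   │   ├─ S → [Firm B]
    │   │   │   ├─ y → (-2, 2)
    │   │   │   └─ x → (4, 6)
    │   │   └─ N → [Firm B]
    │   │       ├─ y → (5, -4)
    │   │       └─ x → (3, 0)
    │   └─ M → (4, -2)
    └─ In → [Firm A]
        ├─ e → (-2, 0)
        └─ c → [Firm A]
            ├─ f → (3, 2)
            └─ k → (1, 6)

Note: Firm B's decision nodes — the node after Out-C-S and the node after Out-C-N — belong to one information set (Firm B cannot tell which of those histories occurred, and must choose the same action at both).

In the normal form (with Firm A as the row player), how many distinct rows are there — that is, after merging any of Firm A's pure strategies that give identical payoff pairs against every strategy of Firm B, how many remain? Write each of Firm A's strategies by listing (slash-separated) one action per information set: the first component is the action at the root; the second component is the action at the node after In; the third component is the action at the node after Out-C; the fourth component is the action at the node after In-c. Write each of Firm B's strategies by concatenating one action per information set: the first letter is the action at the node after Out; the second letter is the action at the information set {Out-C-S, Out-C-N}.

5

Firm A has 16 pure strategies: Out/e/S/f, Out/e/S/k, Out/e/N/f, Out/e/N/k, Out/c/S/f, Out/c/S/k, Out/c/N/f, Out/c/N/k, In/e/S/f, In/e/S/k, In/e/N/f, In/e/N/k, In/c/S/f, In/c/S/k, In/c/N/f, In/c/N/k. Columns: Cy, Cx, My, Mx.
{Out/e/S/f, Out/e/S/k, Out/c/S/f, Out/c/S/k} → row (-2,2) (4,6) (4,-2) (4,-2)
{Out/e/N/f, Out/e/N/k, Out/c/N/f, Out/c/N/k} → row (5,-4) (3,0) (4,-2) (4,-2)
{In/e/S/f, In/e/S/k, In/e/N/f, In/e/N/k} → row (-2,0) (-2,0) (-2,0) (-2,0)
{In/c/S/f, In/c/N/f} → row (3,2) (3,2) (3,2) (3,2)
{In/c/S/k, In/c/N/k} → row (1,6) (1,6) (1,6) (1,6)
That's 5 distinct rows out of 16 strategies.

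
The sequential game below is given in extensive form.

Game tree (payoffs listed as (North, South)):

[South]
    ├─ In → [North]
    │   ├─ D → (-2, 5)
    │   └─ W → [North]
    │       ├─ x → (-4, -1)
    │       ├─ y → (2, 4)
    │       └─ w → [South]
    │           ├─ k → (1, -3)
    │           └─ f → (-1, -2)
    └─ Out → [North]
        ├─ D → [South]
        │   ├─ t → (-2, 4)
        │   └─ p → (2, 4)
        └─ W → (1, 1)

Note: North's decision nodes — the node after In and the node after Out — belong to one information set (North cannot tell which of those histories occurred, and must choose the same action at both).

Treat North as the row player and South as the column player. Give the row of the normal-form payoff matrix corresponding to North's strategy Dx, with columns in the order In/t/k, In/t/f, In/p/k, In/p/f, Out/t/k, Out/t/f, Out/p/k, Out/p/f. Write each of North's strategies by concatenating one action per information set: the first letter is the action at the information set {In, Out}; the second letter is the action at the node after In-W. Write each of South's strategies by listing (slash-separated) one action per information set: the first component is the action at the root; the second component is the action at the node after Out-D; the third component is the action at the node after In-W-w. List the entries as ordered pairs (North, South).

vs In/t/k: South plays In → North plays D at [In] → (-2, 5)
vs In/t/f: South plays In → North plays D at [In] → (-2, 5)
vs In/p/k: South plays In → North plays D at [In] → (-2, 5)
vs In/p/f: South plays In → North plays D at [In] → (-2, 5)
vs Out/t/k: South plays Out → North plays D at [Out] → South plays t at [Out-D] → (-2, 4)
vs Out/t/f: South plays Out → North plays D at [Out] → South plays t at [Out-D] → (-2, 4)
vs Out/p/k: South plays Out → North plays D at [Out] → South plays p at [Out-D] → (2, 4)
vs Out/p/f: South plays Out → North plays D at [Out] → South plays p at [Out-D] → (2, 4)

(-2,5) (-2,5) (-2,5) (-2,5) (-2,4) (-2,4) (2,4) (2,4)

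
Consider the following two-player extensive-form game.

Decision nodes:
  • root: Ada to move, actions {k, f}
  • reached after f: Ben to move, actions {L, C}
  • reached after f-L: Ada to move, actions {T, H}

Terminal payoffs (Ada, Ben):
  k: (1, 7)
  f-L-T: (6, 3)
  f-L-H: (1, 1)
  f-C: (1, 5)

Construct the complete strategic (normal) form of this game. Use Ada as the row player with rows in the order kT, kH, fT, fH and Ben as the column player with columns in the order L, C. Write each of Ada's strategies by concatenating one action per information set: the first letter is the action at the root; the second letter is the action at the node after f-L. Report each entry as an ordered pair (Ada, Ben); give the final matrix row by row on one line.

kT: (1,7) (1,7) | kH: (1,7) (1,7) | fT: (6,3) (1,5) | fH: (1,1) (1,5)

            L        C
  kT    (1,7)    (1,7)
  kH    (1,7)    (1,7)
  fT    (6,3)    (1,5)
  fH    (1,1)    (1,5)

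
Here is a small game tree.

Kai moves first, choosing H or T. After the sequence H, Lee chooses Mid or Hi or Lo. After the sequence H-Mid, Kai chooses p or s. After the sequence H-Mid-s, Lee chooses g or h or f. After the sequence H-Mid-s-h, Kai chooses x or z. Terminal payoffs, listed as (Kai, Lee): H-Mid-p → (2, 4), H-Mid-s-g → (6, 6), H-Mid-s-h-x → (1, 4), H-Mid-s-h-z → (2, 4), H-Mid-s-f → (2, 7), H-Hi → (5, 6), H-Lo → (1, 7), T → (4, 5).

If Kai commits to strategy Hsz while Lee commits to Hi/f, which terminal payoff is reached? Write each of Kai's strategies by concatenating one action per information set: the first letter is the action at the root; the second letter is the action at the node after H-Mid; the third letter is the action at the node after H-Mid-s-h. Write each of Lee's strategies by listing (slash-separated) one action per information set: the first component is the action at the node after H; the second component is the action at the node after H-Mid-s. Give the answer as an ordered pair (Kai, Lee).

(5, 6)

Trace the play path from the root:
  Kai plays H
  Lee plays Hi at [H]
→ terminal payoff (5, 6).
(Kai's choice at the node after H-Mid is never reached on this path, so it doesn't affect the outcome.)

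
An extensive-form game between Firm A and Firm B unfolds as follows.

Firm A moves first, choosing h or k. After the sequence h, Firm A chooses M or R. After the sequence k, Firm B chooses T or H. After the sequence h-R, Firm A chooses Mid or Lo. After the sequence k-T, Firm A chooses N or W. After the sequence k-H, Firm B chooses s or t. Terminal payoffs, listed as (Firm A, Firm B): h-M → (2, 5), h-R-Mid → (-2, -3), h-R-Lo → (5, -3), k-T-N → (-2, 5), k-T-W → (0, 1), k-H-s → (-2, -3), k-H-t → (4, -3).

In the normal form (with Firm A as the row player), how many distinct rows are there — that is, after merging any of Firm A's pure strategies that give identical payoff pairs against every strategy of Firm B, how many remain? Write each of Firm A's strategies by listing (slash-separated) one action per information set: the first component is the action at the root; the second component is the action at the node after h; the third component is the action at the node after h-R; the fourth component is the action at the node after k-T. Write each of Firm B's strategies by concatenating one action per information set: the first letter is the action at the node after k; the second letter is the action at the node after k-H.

Firm A has 16 pure strategies: h/M/Mid/N, h/M/Mid/W, h/M/Lo/N, h/M/Lo/W, h/R/Mid/N, h/R/Mid/W, h/R/Lo/N, h/R/Lo/W, k/M/Mid/N, k/M/Mid/W, k/M/Lo/N, k/M/Lo/W, k/R/Mid/N, k/R/Mid/W, k/R/Lo/N, k/R/Lo/W. Columns: Ts, Tt, Hs, Ht.
{h/M/Mid/N, h/M/Mid/W, h/M/Lo/N, h/M/Lo/W} → row (2,5) (2,5) (2,5) (2,5)
{h/R/Mid/N, h/R/Mid/W} → row (-2,-3) (-2,-3) (-2,-3) (-2,-3)
{h/R/Lo/N, h/R/Lo/W} → row (5,-3) (5,-3) (5,-3) (5,-3)
{k/M/Mid/N, k/M/Lo/N, k/R/Mid/N, k/R/Lo/N} → row (-2,5) (-2,5) (-2,-3) (4,-3)
{k/M/Mid/W, k/M/Lo/W, k/R/Mid/W, k/R/Lo/W} → row (0,1) (0,1) (-2,-3) (4,-3)
That's 5 distinct rows out of 16 strategies.

5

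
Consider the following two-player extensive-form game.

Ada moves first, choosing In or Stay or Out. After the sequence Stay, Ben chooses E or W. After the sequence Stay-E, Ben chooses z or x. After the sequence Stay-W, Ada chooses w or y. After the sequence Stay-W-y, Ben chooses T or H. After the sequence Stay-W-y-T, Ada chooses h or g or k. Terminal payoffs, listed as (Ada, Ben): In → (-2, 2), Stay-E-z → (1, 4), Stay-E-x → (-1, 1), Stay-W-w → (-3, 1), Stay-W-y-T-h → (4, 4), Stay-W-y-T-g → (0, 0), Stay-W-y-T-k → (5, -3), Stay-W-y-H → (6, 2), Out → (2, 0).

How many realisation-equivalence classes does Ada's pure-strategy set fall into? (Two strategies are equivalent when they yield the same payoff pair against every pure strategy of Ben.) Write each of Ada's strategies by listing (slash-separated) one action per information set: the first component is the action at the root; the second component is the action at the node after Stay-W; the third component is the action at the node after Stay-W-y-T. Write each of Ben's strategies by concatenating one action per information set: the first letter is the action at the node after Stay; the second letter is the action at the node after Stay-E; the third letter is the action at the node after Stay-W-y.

6

Ada has 18 pure strategies: In/w/h, In/w/g, In/w/k, In/y/h, In/y/g, In/y/k, Stay/w/h, Stay/w/g, Stay/w/k, Stay/y/h, Stay/y/g, Stay/y/k, Out/w/h, Out/w/g, Out/w/k, Out/y/h, Out/y/g, Out/y/k. Columns: EzT, EzH, ExT, ExH, WzT, WzH, WxT, WxH.
{In/w/h, In/w/g, In/w/k, In/y/h, In/y/g, In/y/k} → row (-2,2) (-2,2) (-2,2) (-2,2) (-2,2) (-2,2) (-2,2) (-2,2)
{Stay/w/h, Stay/w/g, Stay/w/k} → row (1,4) (1,4) (-1,1) (-1,1) (-3,1) (-3,1) (-3,1) (-3,1)
{Stay/y/h} → row (1,4) (1,4) (-1,1) (-1,1) (4,4) (6,2) (4,4) (6,2)
{Stay/y/g} → row (1,4) (1,4) (-1,1) (-1,1) (0,0) (6,2) (0,0) (6,2)
{Stay/y/k} → row (1,4) (1,4) (-1,1) (-1,1) (5,-3) (6,2) (5,-3) (6,2)
{Out/w/h, Out/w/g, Out/w/k, Out/y/h, Out/y/g, Out/y/k} → row (2,0) (2,0) (2,0) (2,0) (2,0) (2,0) (2,0) (2,0)
That's 6 distinct rows out of 18 strategies.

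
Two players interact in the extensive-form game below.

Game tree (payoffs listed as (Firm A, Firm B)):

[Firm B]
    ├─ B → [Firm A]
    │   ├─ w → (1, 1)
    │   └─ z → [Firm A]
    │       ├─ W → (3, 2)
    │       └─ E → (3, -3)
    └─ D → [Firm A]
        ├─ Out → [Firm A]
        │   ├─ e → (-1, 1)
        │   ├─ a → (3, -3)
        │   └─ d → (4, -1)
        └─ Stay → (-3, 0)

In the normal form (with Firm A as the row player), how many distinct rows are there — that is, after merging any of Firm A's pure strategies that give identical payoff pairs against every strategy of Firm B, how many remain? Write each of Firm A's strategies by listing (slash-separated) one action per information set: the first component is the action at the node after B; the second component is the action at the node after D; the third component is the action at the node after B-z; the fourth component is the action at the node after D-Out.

12

Firm A has 24 pure strategies: w/Out/W/e, w/Out/W/a, w/Out/W/d, w/Out/E/e, w/Out/E/a, w/Out/E/d, w/Stay/W/e, w/Stay/W/a, w/Stay/W/d, w/Stay/E/e, w/Stay/E/a, w/Stay/E/d, z/Out/W/e, z/Out/W/a, z/Out/W/d, z/Out/E/e, z/Out/E/a, z/Out/E/d, z/Stay/W/e, z/Stay/W/a, z/Stay/W/d, z/Stay/E/e, z/Stay/E/a, z/Stay/E/d. Columns: B, D.
{w/Out/W/e, w/Out/E/e} → row (1,1) (-1,1)
{w/Out/W/a, w/Out/E/a} → row (1,1) (3,-3)
{w/Out/W/d, w/Out/E/d} → row (1,1) (4,-1)
{w/Stay/W/e, w/Stay/W/a, w/Stay/W/d, w/Stay/E/e, w/Stay/E/a, w/Stay/E/d} → row (1,1) (-3,0)
{z/Out/W/e} → row (3,2) (-1,1)
{z/Out/W/a} → row (3,2) (3,-3)
{z/Out/W/d} → row (3,2) (4,-1)
{z/Out/E/e} → row (3,-3) (-1,1)
{z/Out/E/a} → row (3,-3) (3,-3)
{z/Out/E/d} → row (3,-3) (4,-1)
{z/Stay/W/e, z/Stay/W/a, z/Stay/W/d} → row (3,2) (-3,0)
{z/Stay/E/e, z/Stay/E/a, z/Stay/E/d} → row (3,-3) (-3,0)
That's 12 distinct rows out of 24 strategies.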